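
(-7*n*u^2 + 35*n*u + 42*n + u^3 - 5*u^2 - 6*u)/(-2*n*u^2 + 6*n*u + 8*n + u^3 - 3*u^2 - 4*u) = (-7*n*u + 42*n + u^2 - 6*u)/(-2*n*u + 8*n + u^2 - 4*u)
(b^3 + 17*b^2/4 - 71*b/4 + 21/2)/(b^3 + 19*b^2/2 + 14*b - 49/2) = (4*b^2 - 11*b + 6)/(2*(2*b^2 + 5*b - 7))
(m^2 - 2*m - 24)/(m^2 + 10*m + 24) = (m - 6)/(m + 6)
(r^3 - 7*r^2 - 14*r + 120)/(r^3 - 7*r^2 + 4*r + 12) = (r^2 - r - 20)/(r^2 - r - 2)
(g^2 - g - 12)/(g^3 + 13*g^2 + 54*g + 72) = (g - 4)/(g^2 + 10*g + 24)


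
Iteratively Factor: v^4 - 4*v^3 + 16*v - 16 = (v + 2)*(v^3 - 6*v^2 + 12*v - 8) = (v - 2)*(v + 2)*(v^2 - 4*v + 4) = (v - 2)^2*(v + 2)*(v - 2)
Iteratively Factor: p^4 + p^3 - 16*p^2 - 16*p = (p + 4)*(p^3 - 3*p^2 - 4*p) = (p - 4)*(p + 4)*(p^2 + p) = p*(p - 4)*(p + 4)*(p + 1)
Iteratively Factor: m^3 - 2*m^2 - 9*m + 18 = (m - 3)*(m^2 + m - 6) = (m - 3)*(m - 2)*(m + 3)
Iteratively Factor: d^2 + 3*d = (d + 3)*(d)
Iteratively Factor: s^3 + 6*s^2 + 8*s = (s + 2)*(s^2 + 4*s) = s*(s + 2)*(s + 4)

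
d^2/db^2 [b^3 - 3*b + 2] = 6*b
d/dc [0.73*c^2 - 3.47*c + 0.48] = 1.46*c - 3.47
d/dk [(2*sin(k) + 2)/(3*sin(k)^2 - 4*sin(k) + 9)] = 2*(-3*sin(k)^2 - 6*sin(k) + 13)*cos(k)/(3*sin(k)^2 - 4*sin(k) + 9)^2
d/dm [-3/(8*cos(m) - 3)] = -24*sin(m)/(8*cos(m) - 3)^2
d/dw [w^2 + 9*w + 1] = 2*w + 9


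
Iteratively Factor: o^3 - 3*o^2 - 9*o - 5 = (o + 1)*(o^2 - 4*o - 5) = (o - 5)*(o + 1)*(o + 1)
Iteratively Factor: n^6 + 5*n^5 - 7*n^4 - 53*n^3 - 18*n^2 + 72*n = (n + 3)*(n^5 + 2*n^4 - 13*n^3 - 14*n^2 + 24*n) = n*(n + 3)*(n^4 + 2*n^3 - 13*n^2 - 14*n + 24) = n*(n - 3)*(n + 3)*(n^3 + 5*n^2 + 2*n - 8) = n*(n - 3)*(n - 1)*(n + 3)*(n^2 + 6*n + 8) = n*(n - 3)*(n - 1)*(n + 2)*(n + 3)*(n + 4)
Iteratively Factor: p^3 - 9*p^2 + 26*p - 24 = (p - 2)*(p^2 - 7*p + 12) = (p - 3)*(p - 2)*(p - 4)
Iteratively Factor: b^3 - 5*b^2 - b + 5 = (b - 5)*(b^2 - 1) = (b - 5)*(b + 1)*(b - 1)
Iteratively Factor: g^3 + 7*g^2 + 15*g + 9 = (g + 1)*(g^2 + 6*g + 9) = (g + 1)*(g + 3)*(g + 3)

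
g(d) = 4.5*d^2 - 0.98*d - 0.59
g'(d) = 9.0*d - 0.98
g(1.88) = 13.47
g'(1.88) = 15.94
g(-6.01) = 167.84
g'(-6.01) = -55.07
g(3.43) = 48.99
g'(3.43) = 29.89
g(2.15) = 18.10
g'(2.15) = 18.37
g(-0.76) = 2.75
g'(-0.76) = -7.82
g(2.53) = 25.73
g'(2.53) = 21.79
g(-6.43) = 191.76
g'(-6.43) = -58.85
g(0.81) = 1.57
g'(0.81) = 6.31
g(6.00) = 155.53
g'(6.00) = 53.02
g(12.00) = 635.65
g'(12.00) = 107.02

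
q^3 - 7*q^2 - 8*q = q*(q - 8)*(q + 1)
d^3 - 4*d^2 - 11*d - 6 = (d - 6)*(d + 1)^2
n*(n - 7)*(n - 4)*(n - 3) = n^4 - 14*n^3 + 61*n^2 - 84*n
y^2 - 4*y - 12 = (y - 6)*(y + 2)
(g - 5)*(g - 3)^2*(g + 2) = g^4 - 9*g^3 + 17*g^2 + 33*g - 90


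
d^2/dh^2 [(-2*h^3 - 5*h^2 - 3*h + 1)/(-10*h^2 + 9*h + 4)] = 2*(992*h^3 + 516*h^2 + 726*h - 149)/(1000*h^6 - 2700*h^5 + 1230*h^4 + 1431*h^3 - 492*h^2 - 432*h - 64)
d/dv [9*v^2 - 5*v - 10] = 18*v - 5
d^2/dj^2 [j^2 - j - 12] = 2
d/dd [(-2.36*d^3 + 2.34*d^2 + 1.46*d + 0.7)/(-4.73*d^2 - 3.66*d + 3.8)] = (11.1628*d^4 + 17.2752*d^3 - 28.5626*d^2 + 24.406*d + 8.11)/(22.3729*d^4 + 34.6236*d^3 - 22.5524*d^2 - 27.816*d + 14.44)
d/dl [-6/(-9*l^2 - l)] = 6*(-18*l - 1)/(l^2*(9*l + 1)^2)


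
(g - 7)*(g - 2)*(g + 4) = g^3 - 5*g^2 - 22*g + 56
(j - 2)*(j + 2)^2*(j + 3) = j^4 + 5*j^3 + 2*j^2 - 20*j - 24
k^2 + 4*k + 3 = (k + 1)*(k + 3)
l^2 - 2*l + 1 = (l - 1)^2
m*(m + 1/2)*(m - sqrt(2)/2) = m^3 - sqrt(2)*m^2/2 + m^2/2 - sqrt(2)*m/4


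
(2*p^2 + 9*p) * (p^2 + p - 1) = 2*p^4 + 11*p^3 + 7*p^2 - 9*p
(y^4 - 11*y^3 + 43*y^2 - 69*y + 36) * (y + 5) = y^5 - 6*y^4 - 12*y^3 + 146*y^2 - 309*y + 180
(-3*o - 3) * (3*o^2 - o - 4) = -9*o^3 - 6*o^2 + 15*o + 12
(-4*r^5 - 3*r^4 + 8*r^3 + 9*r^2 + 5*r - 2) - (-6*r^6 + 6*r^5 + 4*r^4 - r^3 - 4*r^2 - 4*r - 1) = 6*r^6 - 10*r^5 - 7*r^4 + 9*r^3 + 13*r^2 + 9*r - 1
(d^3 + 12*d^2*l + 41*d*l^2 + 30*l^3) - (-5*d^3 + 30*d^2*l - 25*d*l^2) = 6*d^3 - 18*d^2*l + 66*d*l^2 + 30*l^3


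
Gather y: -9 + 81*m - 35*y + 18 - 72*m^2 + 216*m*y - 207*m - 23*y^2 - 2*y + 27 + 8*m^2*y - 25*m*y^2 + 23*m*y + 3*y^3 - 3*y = -72*m^2 - 126*m + 3*y^3 + y^2*(-25*m - 23) + y*(8*m^2 + 239*m - 40) + 36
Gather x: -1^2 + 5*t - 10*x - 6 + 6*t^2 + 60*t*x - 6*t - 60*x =6*t^2 - t + x*(60*t - 70) - 7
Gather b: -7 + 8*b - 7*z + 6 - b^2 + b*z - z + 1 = -b^2 + b*(z + 8) - 8*z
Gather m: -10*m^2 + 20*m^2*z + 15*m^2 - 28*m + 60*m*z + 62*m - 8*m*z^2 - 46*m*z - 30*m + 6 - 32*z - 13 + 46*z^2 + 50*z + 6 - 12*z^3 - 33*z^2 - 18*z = m^2*(20*z + 5) + m*(-8*z^2 + 14*z + 4) - 12*z^3 + 13*z^2 - 1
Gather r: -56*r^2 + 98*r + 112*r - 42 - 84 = -56*r^2 + 210*r - 126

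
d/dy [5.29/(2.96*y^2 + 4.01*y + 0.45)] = (-31.3168*y - 21.2129)/(2.96*y^2 + 4.01*y + 0.45)^2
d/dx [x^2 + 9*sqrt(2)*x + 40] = 2*x + 9*sqrt(2)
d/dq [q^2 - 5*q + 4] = 2*q - 5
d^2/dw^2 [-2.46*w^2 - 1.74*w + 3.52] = -4.92000000000000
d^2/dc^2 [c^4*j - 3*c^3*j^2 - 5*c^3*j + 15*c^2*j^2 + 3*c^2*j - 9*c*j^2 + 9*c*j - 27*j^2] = 6*j*(2*c^2 - 3*c*j - 5*c + 5*j + 1)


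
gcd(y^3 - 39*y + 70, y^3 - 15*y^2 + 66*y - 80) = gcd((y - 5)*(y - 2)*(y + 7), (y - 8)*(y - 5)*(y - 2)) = y^2 - 7*y + 10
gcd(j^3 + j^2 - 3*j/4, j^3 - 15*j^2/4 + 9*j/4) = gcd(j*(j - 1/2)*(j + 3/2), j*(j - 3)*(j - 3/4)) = j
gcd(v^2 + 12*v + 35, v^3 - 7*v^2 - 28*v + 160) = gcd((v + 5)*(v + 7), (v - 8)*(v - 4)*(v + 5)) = v + 5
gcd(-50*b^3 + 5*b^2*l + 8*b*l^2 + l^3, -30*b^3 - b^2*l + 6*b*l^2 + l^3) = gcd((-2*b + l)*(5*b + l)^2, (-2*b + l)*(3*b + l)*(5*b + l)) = 10*b^2 - 3*b*l - l^2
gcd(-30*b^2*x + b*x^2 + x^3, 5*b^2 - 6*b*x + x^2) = -5*b + x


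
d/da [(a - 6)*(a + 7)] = 2*a + 1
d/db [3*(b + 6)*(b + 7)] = 6*b + 39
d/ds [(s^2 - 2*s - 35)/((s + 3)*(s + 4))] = (9*s^2 + 94*s + 221)/(s^4 + 14*s^3 + 73*s^2 + 168*s + 144)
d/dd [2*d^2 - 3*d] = 4*d - 3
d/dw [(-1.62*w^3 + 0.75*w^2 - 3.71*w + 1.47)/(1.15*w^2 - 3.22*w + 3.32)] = (-1.863*w^4 + 10.4328*w^3 - 14.2837*w^2 + 1.599*w - 7.5838)/(1.3225*w^4 - 7.406*w^3 + 18.0044*w^2 - 21.3808*w + 11.0224)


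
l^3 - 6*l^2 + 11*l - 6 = (l - 3)*(l - 2)*(l - 1)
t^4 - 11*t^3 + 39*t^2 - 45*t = t*(t - 5)*(t - 3)^2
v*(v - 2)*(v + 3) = v^3 + v^2 - 6*v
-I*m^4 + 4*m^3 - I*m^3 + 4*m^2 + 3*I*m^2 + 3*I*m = m*(m + I)*(m + 3*I)*(-I*m - I)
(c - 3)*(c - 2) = c^2 - 5*c + 6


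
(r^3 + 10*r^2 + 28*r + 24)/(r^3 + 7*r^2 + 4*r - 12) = (r + 2)/(r - 1)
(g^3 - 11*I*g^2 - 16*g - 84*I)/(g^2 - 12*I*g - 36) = (g^2 - 5*I*g + 14)/(g - 6*I)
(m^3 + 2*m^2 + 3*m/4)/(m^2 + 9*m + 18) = m*(4*m^2 + 8*m + 3)/(4*(m^2 + 9*m + 18))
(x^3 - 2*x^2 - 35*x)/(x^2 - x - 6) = x*(-x^2 + 2*x + 35)/(-x^2 + x + 6)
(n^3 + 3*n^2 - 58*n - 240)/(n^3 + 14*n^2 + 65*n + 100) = (n^2 - 2*n - 48)/(n^2 + 9*n + 20)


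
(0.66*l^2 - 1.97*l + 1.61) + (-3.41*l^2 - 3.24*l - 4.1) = -2.75*l^2 - 5.21*l - 2.49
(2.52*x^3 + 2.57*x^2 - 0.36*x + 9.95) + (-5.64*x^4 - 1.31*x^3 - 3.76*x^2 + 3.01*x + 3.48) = -5.64*x^4 + 1.21*x^3 - 1.19*x^2 + 2.65*x + 13.43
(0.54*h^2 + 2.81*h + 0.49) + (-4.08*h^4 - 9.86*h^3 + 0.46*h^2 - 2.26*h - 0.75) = -4.08*h^4 - 9.86*h^3 + 1.0*h^2 + 0.55*h - 0.26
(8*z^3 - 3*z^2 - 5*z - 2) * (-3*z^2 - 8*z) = -24*z^5 - 55*z^4 + 39*z^3 + 46*z^2 + 16*z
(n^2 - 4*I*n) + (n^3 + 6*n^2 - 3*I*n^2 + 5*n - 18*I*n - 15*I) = n^3 + 7*n^2 - 3*I*n^2 + 5*n - 22*I*n - 15*I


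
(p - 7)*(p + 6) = p^2 - p - 42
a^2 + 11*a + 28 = (a + 4)*(a + 7)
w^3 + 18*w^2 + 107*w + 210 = (w + 5)*(w + 6)*(w + 7)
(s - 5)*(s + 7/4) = s^2 - 13*s/4 - 35/4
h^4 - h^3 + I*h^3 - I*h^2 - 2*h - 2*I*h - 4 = (h - 2)*(h + 1)*(h - I)*(h + 2*I)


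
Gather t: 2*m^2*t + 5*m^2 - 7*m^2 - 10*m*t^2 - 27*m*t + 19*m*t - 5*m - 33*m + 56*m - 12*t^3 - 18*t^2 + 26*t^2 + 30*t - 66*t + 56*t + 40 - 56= -2*m^2 + 18*m - 12*t^3 + t^2*(8 - 10*m) + t*(2*m^2 - 8*m + 20) - 16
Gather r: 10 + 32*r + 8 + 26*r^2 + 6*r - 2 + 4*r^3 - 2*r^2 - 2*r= 4*r^3 + 24*r^2 + 36*r + 16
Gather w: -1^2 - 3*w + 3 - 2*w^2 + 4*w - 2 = -2*w^2 + w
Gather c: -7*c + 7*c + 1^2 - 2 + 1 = 0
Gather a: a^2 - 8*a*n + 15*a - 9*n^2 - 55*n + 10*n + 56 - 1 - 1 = a^2 + a*(15 - 8*n) - 9*n^2 - 45*n + 54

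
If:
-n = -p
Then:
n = p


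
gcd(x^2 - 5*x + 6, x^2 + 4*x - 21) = x - 3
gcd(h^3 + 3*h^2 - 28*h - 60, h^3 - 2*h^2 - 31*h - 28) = 1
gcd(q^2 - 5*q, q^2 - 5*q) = q^2 - 5*q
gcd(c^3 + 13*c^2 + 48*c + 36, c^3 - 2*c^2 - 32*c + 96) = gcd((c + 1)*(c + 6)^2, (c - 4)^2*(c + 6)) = c + 6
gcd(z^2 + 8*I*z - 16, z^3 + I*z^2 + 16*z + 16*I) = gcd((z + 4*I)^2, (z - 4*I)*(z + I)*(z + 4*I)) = z + 4*I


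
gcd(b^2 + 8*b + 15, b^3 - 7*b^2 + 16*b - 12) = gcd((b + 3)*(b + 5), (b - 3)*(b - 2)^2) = 1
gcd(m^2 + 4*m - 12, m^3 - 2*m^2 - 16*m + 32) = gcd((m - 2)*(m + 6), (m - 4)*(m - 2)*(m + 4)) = m - 2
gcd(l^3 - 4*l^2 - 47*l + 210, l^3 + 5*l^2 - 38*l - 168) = l^2 + l - 42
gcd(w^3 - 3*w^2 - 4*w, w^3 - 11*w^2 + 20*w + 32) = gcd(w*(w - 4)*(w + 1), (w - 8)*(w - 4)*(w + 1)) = w^2 - 3*w - 4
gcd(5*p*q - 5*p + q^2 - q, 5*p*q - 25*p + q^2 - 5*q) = 5*p + q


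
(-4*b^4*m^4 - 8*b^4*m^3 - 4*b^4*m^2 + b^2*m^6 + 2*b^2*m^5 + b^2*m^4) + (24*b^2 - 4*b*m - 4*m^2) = -4*b^4*m^4 - 8*b^4*m^3 - 4*b^4*m^2 + b^2*m^6 + 2*b^2*m^5 + b^2*m^4 + 24*b^2 - 4*b*m - 4*m^2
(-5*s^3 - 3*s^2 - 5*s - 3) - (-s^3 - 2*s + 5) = -4*s^3 - 3*s^2 - 3*s - 8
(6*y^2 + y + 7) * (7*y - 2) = 42*y^3 - 5*y^2 + 47*y - 14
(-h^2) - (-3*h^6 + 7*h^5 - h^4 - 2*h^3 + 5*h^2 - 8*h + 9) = 3*h^6 - 7*h^5 + h^4 + 2*h^3 - 6*h^2 + 8*h - 9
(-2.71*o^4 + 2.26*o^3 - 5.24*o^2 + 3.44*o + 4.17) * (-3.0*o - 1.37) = 8.13*o^5 - 3.0673*o^4 + 12.6238*o^3 - 3.1412*o^2 - 17.2228*o - 5.7129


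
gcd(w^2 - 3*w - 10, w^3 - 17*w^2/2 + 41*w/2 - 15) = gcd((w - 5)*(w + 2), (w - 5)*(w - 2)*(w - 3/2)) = w - 5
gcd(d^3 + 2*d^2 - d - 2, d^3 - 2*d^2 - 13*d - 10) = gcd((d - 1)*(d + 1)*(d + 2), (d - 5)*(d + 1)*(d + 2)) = d^2 + 3*d + 2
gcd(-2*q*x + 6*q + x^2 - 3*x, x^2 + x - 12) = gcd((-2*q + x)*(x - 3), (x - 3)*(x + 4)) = x - 3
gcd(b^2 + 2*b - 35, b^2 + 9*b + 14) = b + 7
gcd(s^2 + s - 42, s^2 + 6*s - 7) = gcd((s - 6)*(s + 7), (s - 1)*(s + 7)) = s + 7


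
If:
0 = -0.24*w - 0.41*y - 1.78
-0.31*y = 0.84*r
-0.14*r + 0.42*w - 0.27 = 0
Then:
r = 1.88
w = 1.27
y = -5.08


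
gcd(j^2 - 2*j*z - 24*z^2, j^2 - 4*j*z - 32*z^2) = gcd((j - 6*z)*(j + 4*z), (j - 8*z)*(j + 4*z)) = j + 4*z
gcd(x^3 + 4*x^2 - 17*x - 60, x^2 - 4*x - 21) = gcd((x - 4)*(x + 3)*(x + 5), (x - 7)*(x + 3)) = x + 3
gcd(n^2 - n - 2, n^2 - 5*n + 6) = n - 2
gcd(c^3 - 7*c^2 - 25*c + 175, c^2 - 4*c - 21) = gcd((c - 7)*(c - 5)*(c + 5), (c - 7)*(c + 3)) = c - 7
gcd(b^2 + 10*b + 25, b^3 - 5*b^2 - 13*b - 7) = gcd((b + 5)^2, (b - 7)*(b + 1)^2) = 1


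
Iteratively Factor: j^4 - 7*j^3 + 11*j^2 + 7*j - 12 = (j - 4)*(j^3 - 3*j^2 - j + 3) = (j - 4)*(j - 1)*(j^2 - 2*j - 3) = (j - 4)*(j - 3)*(j - 1)*(j + 1)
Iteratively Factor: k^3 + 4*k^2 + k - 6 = (k + 3)*(k^2 + k - 2) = (k - 1)*(k + 3)*(k + 2)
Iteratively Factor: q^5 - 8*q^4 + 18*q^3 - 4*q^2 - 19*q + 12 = (q - 3)*(q^4 - 5*q^3 + 3*q^2 + 5*q - 4) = (q - 4)*(q - 3)*(q^3 - q^2 - q + 1) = (q - 4)*(q - 3)*(q + 1)*(q^2 - 2*q + 1) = (q - 4)*(q - 3)*(q - 1)*(q + 1)*(q - 1)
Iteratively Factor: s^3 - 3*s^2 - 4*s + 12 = (s + 2)*(s^2 - 5*s + 6) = (s - 2)*(s + 2)*(s - 3)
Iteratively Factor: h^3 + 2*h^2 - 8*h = (h)*(h^2 + 2*h - 8) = h*(h + 4)*(h - 2)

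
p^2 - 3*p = p*(p - 3)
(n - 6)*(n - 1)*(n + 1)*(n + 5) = n^4 - n^3 - 31*n^2 + n + 30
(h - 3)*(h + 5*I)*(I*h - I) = I*h^3 - 5*h^2 - 4*I*h^2 + 20*h + 3*I*h - 15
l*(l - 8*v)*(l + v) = l^3 - 7*l^2*v - 8*l*v^2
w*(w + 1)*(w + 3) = w^3 + 4*w^2 + 3*w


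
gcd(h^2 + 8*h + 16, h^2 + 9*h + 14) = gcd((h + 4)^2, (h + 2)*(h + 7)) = 1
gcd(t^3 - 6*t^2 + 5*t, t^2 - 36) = 1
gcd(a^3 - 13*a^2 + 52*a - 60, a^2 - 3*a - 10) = a - 5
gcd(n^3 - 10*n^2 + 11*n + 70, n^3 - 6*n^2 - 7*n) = n - 7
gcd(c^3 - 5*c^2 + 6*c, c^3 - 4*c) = c^2 - 2*c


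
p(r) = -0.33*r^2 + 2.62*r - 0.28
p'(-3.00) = 4.60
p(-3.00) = -11.11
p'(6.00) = -1.34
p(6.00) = 3.56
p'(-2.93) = 4.55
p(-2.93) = -10.79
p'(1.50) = 1.63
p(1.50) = 2.91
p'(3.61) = 0.24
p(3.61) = 4.88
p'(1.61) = 1.56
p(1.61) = 3.08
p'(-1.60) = 3.68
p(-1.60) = -5.32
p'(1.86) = 1.39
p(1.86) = 3.45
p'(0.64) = 2.20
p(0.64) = 1.26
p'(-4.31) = 5.46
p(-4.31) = -17.70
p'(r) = 2.62 - 0.66*r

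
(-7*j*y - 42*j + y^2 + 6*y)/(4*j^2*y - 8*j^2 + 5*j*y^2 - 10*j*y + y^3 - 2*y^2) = (-7*j*y - 42*j + y^2 + 6*y)/(4*j^2*y - 8*j^2 + 5*j*y^2 - 10*j*y + y^3 - 2*y^2)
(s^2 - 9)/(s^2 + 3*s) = (s - 3)/s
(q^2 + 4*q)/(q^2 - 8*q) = (q + 4)/(q - 8)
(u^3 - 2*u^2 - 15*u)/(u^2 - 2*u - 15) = u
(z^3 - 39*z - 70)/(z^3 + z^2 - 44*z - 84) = (z + 5)/(z + 6)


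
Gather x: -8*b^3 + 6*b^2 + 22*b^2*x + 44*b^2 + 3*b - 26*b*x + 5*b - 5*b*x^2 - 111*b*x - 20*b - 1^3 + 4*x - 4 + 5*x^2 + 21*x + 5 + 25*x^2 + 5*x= -8*b^3 + 50*b^2 - 12*b + x^2*(30 - 5*b) + x*(22*b^2 - 137*b + 30)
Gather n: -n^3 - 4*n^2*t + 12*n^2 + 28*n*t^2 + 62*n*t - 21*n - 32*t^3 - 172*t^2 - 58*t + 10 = -n^3 + n^2*(12 - 4*t) + n*(28*t^2 + 62*t - 21) - 32*t^3 - 172*t^2 - 58*t + 10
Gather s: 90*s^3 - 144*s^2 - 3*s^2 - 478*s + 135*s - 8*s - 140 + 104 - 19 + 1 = 90*s^3 - 147*s^2 - 351*s - 54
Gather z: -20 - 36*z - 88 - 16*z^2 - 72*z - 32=-16*z^2 - 108*z - 140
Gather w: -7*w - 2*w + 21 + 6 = 27 - 9*w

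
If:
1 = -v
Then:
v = -1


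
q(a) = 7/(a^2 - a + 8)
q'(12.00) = -0.00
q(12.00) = 0.05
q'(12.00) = -0.00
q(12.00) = 0.05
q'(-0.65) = 0.20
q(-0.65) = 0.77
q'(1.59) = -0.19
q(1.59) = 0.78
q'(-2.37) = 0.16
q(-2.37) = 0.44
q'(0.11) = 0.09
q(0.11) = 0.89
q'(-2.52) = 0.15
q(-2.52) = 0.41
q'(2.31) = -0.21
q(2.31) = 0.63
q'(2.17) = -0.21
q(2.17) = 0.66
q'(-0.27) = 0.15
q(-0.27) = 0.84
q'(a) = 7*(1 - 2*a)/(a^2 - a + 8)^2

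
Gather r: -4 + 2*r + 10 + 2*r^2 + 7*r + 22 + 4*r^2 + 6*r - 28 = 6*r^2 + 15*r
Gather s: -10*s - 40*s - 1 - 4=-50*s - 5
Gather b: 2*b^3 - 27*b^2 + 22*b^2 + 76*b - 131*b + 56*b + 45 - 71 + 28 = 2*b^3 - 5*b^2 + b + 2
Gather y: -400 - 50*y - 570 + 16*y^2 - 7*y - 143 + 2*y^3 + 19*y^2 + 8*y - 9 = 2*y^3 + 35*y^2 - 49*y - 1122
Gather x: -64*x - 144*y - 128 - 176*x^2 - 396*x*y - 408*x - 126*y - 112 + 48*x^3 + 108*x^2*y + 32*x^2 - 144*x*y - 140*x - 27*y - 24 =48*x^3 + x^2*(108*y - 144) + x*(-540*y - 612) - 297*y - 264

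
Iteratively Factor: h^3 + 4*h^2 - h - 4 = (h - 1)*(h^2 + 5*h + 4) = (h - 1)*(h + 4)*(h + 1)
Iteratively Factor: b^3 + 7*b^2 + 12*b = (b + 3)*(b^2 + 4*b) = (b + 3)*(b + 4)*(b)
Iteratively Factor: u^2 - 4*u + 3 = (u - 1)*(u - 3)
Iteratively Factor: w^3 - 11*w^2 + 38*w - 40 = (w - 2)*(w^2 - 9*w + 20) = (w - 5)*(w - 2)*(w - 4)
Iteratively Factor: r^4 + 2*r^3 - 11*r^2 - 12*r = (r)*(r^3 + 2*r^2 - 11*r - 12) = r*(r - 3)*(r^2 + 5*r + 4) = r*(r - 3)*(r + 4)*(r + 1)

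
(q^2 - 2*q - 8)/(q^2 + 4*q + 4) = (q - 4)/(q + 2)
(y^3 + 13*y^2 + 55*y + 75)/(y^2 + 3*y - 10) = (y^2 + 8*y + 15)/(y - 2)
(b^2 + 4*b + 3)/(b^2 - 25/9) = 9*(b^2 + 4*b + 3)/(9*b^2 - 25)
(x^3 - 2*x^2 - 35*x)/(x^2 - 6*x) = (x^2 - 2*x - 35)/(x - 6)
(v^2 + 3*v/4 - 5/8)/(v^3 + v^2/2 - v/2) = (v + 5/4)/(v*(v + 1))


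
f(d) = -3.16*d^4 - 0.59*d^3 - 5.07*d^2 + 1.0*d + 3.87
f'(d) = -12.64*d^3 - 1.77*d^2 - 10.14*d + 1.0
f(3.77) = -734.37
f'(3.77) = -739.67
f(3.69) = -676.98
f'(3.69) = -695.59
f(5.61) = -3384.21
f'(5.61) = -2343.29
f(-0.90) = -2.78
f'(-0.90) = 17.91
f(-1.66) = -33.06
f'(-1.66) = 70.77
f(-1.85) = -48.61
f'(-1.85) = 93.73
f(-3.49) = -505.09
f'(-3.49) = 552.14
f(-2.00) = -64.25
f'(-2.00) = 115.32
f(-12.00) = -65244.45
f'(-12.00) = 21709.72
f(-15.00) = -159135.63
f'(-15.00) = 42414.85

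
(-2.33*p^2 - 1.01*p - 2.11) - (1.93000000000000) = -2.33*p^2 - 1.01*p - 4.04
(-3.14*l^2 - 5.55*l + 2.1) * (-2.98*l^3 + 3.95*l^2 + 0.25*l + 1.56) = 9.3572*l^5 + 4.136*l^4 - 28.9655*l^3 + 2.0091*l^2 - 8.133*l + 3.276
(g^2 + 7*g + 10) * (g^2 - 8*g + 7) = g^4 - g^3 - 39*g^2 - 31*g + 70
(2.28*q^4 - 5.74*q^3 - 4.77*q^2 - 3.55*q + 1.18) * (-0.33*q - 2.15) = -0.7524*q^5 - 3.0078*q^4 + 13.9151*q^3 + 11.427*q^2 + 7.2431*q - 2.537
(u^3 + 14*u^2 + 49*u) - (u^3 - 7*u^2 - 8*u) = 21*u^2 + 57*u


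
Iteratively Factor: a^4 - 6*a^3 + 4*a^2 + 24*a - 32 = (a - 2)*(a^3 - 4*a^2 - 4*a + 16) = (a - 4)*(a - 2)*(a^2 - 4) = (a - 4)*(a - 2)^2*(a + 2)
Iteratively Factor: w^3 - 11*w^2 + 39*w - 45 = (w - 3)*(w^2 - 8*w + 15) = (w - 3)^2*(w - 5)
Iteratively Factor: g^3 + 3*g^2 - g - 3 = (g + 3)*(g^2 - 1) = (g + 1)*(g + 3)*(g - 1)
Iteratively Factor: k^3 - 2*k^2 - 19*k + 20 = (k - 5)*(k^2 + 3*k - 4) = (k - 5)*(k - 1)*(k + 4)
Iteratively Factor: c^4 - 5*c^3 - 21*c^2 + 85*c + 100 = (c + 1)*(c^3 - 6*c^2 - 15*c + 100) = (c - 5)*(c + 1)*(c^2 - c - 20) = (c - 5)*(c + 1)*(c + 4)*(c - 5)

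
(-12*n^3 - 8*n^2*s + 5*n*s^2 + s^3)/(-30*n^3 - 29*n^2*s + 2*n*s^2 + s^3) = (-2*n + s)/(-5*n + s)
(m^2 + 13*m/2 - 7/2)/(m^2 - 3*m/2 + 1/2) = (m + 7)/(m - 1)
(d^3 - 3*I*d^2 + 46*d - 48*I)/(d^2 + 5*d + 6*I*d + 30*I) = (d^2 - 9*I*d - 8)/(d + 5)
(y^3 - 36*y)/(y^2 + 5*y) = (y^2 - 36)/(y + 5)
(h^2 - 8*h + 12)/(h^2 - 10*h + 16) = (h - 6)/(h - 8)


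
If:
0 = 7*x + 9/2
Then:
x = -9/14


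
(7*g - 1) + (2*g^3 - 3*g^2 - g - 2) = 2*g^3 - 3*g^2 + 6*g - 3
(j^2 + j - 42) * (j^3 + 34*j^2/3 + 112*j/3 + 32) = j^5 + 37*j^4/3 + 20*j^3/3 - 1220*j^2/3 - 1536*j - 1344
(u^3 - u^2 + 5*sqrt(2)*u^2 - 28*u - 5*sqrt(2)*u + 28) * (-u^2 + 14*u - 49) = -u^5 - 5*sqrt(2)*u^4 + 15*u^4 - 35*u^3 + 75*sqrt(2)*u^3 - 315*sqrt(2)*u^2 - 371*u^2 + 245*sqrt(2)*u + 1764*u - 1372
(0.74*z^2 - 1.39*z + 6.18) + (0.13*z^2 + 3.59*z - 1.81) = 0.87*z^2 + 2.2*z + 4.37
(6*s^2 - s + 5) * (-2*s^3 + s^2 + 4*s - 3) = -12*s^5 + 8*s^4 + 13*s^3 - 17*s^2 + 23*s - 15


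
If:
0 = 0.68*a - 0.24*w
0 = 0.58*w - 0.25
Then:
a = 0.15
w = 0.43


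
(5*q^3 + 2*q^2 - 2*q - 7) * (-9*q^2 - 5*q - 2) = -45*q^5 - 43*q^4 - 2*q^3 + 69*q^2 + 39*q + 14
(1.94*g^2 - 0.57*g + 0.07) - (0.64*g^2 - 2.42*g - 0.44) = 1.3*g^2 + 1.85*g + 0.51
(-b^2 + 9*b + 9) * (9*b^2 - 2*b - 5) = -9*b^4 + 83*b^3 + 68*b^2 - 63*b - 45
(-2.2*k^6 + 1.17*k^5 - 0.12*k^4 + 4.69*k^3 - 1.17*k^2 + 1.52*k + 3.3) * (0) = 0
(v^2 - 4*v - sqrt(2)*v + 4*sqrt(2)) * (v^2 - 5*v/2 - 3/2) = v^4 - 13*v^3/2 - sqrt(2)*v^3 + 17*v^2/2 + 13*sqrt(2)*v^2/2 - 17*sqrt(2)*v/2 + 6*v - 6*sqrt(2)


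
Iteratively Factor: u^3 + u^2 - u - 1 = (u + 1)*(u^2 - 1) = (u + 1)^2*(u - 1)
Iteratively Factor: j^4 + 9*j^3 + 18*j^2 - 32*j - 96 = (j + 3)*(j^3 + 6*j^2 - 32) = (j + 3)*(j + 4)*(j^2 + 2*j - 8) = (j + 3)*(j + 4)^2*(j - 2)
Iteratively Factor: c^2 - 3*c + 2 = (c - 1)*(c - 2)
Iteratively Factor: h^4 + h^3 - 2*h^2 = (h)*(h^3 + h^2 - 2*h) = h^2*(h^2 + h - 2) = h^2*(h + 2)*(h - 1)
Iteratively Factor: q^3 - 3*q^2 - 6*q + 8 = (q + 2)*(q^2 - 5*q + 4) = (q - 4)*(q + 2)*(q - 1)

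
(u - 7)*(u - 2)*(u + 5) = u^3 - 4*u^2 - 31*u + 70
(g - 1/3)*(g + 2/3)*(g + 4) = g^3 + 13*g^2/3 + 10*g/9 - 8/9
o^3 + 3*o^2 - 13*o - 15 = (o - 3)*(o + 1)*(o + 5)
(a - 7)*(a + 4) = a^2 - 3*a - 28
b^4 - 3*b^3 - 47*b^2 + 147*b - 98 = (b - 7)*(b - 2)*(b - 1)*(b + 7)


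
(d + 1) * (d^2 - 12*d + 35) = d^3 - 11*d^2 + 23*d + 35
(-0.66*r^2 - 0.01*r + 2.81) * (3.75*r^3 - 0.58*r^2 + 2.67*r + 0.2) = -2.475*r^5 + 0.3453*r^4 + 8.7811*r^3 - 1.7885*r^2 + 7.5007*r + 0.562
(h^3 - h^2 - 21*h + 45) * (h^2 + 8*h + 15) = h^5 + 7*h^4 - 14*h^3 - 138*h^2 + 45*h + 675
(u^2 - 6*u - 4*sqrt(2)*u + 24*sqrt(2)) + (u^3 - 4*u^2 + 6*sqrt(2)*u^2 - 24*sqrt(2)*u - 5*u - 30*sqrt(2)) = u^3 - 3*u^2 + 6*sqrt(2)*u^2 - 28*sqrt(2)*u - 11*u - 6*sqrt(2)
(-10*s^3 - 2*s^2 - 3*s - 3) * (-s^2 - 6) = 10*s^5 + 2*s^4 + 63*s^3 + 15*s^2 + 18*s + 18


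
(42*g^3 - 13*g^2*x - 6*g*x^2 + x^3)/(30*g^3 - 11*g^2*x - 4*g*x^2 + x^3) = (-7*g + x)/(-5*g + x)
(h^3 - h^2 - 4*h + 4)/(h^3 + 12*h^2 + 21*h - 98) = (h^2 + h - 2)/(h^2 + 14*h + 49)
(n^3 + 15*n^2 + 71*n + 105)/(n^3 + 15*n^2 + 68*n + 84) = (n^2 + 8*n + 15)/(n^2 + 8*n + 12)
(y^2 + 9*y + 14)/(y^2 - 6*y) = (y^2 + 9*y + 14)/(y*(y - 6))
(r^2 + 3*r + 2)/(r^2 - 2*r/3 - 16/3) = 3*(r + 1)/(3*r - 8)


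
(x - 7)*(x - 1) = x^2 - 8*x + 7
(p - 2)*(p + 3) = p^2 + p - 6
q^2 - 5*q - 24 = (q - 8)*(q + 3)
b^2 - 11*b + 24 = (b - 8)*(b - 3)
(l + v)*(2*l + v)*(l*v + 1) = 2*l^3*v + 3*l^2*v^2 + 2*l^2 + l*v^3 + 3*l*v + v^2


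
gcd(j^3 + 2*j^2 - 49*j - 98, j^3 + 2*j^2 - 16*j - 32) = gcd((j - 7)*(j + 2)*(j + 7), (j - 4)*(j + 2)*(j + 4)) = j + 2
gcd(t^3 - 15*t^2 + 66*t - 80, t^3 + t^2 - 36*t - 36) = 1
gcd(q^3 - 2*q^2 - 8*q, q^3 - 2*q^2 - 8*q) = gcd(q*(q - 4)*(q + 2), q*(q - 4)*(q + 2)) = q^3 - 2*q^2 - 8*q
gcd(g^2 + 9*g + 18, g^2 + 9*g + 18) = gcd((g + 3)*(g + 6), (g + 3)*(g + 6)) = g^2 + 9*g + 18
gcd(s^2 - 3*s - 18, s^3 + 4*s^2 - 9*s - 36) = s + 3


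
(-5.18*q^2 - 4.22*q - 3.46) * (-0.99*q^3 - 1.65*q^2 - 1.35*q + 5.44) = 5.1282*q^5 + 12.7248*q^4 + 17.3814*q^3 - 16.7732*q^2 - 18.2858*q - 18.8224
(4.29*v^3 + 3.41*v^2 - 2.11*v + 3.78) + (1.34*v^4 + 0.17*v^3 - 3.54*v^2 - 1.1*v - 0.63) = 1.34*v^4 + 4.46*v^3 - 0.13*v^2 - 3.21*v + 3.15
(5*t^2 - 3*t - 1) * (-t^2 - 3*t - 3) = -5*t^4 - 12*t^3 - 5*t^2 + 12*t + 3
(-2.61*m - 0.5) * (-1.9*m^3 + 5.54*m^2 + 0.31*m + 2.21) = 4.959*m^4 - 13.5094*m^3 - 3.5791*m^2 - 5.9231*m - 1.105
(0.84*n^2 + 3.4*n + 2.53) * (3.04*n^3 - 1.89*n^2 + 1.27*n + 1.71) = 2.5536*n^5 + 8.7484*n^4 + 2.332*n^3 + 0.972700000000001*n^2 + 9.0271*n + 4.3263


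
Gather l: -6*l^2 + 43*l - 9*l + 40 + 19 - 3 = -6*l^2 + 34*l + 56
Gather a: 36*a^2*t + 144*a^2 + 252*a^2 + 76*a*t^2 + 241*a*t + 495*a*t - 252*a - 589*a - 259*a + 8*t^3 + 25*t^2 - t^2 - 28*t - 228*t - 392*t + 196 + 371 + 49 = a^2*(36*t + 396) + a*(76*t^2 + 736*t - 1100) + 8*t^3 + 24*t^2 - 648*t + 616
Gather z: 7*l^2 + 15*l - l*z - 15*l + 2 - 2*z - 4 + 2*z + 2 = 7*l^2 - l*z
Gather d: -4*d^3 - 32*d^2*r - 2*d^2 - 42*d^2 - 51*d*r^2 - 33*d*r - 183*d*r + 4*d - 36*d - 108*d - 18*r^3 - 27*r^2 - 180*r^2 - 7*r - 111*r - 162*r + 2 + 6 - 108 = -4*d^3 + d^2*(-32*r - 44) + d*(-51*r^2 - 216*r - 140) - 18*r^3 - 207*r^2 - 280*r - 100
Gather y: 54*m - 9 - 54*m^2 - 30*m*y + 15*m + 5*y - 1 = -54*m^2 + 69*m + y*(5 - 30*m) - 10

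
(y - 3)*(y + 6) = y^2 + 3*y - 18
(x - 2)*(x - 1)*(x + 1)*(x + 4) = x^4 + 2*x^3 - 9*x^2 - 2*x + 8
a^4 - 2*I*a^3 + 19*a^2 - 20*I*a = a*(a - 5*I)*(a - I)*(a + 4*I)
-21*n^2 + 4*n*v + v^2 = (-3*n + v)*(7*n + v)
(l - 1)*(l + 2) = l^2 + l - 2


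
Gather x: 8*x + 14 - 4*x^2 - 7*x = -4*x^2 + x + 14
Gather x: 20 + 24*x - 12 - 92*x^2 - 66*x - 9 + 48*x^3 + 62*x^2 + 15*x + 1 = 48*x^3 - 30*x^2 - 27*x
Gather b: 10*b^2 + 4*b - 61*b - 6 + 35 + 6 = 10*b^2 - 57*b + 35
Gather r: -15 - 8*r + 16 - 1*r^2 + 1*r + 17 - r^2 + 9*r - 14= -2*r^2 + 2*r + 4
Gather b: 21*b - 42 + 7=21*b - 35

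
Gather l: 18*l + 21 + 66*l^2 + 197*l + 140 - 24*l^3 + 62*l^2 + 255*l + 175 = -24*l^3 + 128*l^2 + 470*l + 336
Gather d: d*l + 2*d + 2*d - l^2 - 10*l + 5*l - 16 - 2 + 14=d*(l + 4) - l^2 - 5*l - 4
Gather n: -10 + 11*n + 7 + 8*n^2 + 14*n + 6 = 8*n^2 + 25*n + 3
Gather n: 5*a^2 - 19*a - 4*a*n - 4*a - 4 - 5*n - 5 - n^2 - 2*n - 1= 5*a^2 - 23*a - n^2 + n*(-4*a - 7) - 10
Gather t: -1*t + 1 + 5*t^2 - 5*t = 5*t^2 - 6*t + 1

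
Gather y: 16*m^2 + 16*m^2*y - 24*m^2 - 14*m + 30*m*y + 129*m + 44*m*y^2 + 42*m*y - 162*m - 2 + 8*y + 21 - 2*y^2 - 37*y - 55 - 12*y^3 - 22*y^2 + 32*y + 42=-8*m^2 - 47*m - 12*y^3 + y^2*(44*m - 24) + y*(16*m^2 + 72*m + 3) + 6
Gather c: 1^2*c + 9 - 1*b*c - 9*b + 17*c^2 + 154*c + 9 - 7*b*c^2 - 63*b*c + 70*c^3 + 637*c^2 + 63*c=-9*b + 70*c^3 + c^2*(654 - 7*b) + c*(218 - 64*b) + 18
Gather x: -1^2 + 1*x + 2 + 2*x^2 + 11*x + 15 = 2*x^2 + 12*x + 16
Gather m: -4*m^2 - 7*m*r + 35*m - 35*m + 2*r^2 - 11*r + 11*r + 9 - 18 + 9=-4*m^2 - 7*m*r + 2*r^2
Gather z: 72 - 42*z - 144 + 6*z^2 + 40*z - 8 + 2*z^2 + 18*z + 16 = 8*z^2 + 16*z - 64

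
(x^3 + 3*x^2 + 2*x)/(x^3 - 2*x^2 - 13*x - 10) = x/(x - 5)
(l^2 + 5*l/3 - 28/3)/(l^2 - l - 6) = (-l^2 - 5*l/3 + 28/3)/(-l^2 + l + 6)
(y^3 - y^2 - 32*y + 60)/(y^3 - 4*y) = (y^2 + y - 30)/(y*(y + 2))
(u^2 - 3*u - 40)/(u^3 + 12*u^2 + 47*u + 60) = (u - 8)/(u^2 + 7*u + 12)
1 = 1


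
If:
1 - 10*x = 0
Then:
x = 1/10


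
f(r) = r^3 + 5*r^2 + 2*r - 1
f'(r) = 3*r^2 + 10*r + 2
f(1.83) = 25.53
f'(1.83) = 30.35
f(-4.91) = -8.65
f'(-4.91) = 25.22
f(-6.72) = -92.11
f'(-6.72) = 70.28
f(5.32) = 301.72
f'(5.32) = 140.11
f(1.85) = 26.14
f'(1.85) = 30.77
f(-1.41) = 3.32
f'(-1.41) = -6.14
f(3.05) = 79.99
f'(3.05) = 60.41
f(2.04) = 32.38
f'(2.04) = 34.88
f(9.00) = 1151.00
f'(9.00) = 335.00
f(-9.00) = -343.00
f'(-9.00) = 155.00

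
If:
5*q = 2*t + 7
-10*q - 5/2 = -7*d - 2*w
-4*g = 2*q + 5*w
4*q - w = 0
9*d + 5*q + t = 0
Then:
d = 103/282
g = -22/141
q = 4/141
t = -967/282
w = 16/141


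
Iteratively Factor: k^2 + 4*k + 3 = (k + 3)*(k + 1)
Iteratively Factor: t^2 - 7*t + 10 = (t - 2)*(t - 5)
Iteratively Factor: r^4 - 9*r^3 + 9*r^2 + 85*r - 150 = (r - 5)*(r^3 - 4*r^2 - 11*r + 30) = (r - 5)*(r - 2)*(r^2 - 2*r - 15) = (r - 5)^2*(r - 2)*(r + 3)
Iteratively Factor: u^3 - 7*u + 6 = (u + 3)*(u^2 - 3*u + 2) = (u - 2)*(u + 3)*(u - 1)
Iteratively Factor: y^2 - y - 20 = (y - 5)*(y + 4)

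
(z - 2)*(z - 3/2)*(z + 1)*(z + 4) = z^4 + 3*z^3/2 - 21*z^2/2 + z + 12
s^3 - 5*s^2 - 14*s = s*(s - 7)*(s + 2)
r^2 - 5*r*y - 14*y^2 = (r - 7*y)*(r + 2*y)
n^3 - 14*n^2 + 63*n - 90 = (n - 6)*(n - 5)*(n - 3)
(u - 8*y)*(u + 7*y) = u^2 - u*y - 56*y^2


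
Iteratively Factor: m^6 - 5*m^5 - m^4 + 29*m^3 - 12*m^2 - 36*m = (m + 2)*(m^5 - 7*m^4 + 13*m^3 + 3*m^2 - 18*m) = (m - 2)*(m + 2)*(m^4 - 5*m^3 + 3*m^2 + 9*m) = (m - 2)*(m + 1)*(m + 2)*(m^3 - 6*m^2 + 9*m) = (m - 3)*(m - 2)*(m + 1)*(m + 2)*(m^2 - 3*m) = (m - 3)^2*(m - 2)*(m + 1)*(m + 2)*(m)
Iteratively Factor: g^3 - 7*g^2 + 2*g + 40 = (g - 4)*(g^2 - 3*g - 10) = (g - 4)*(g + 2)*(g - 5)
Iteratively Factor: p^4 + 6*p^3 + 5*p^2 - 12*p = (p)*(p^3 + 6*p^2 + 5*p - 12) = p*(p + 3)*(p^2 + 3*p - 4) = p*(p - 1)*(p + 3)*(p + 4)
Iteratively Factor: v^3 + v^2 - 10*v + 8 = (v - 2)*(v^2 + 3*v - 4) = (v - 2)*(v - 1)*(v + 4)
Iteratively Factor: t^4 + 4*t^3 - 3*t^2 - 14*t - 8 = (t + 1)*(t^3 + 3*t^2 - 6*t - 8) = (t + 1)*(t + 4)*(t^2 - t - 2) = (t + 1)^2*(t + 4)*(t - 2)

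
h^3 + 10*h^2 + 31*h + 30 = (h + 2)*(h + 3)*(h + 5)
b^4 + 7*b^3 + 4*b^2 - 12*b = b*(b - 1)*(b + 2)*(b + 6)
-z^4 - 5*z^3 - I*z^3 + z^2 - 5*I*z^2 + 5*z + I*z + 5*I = (z + 1)*(z + 5)*(-I*z + 1)*(-I*z + I)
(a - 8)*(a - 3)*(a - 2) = a^3 - 13*a^2 + 46*a - 48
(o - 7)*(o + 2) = o^2 - 5*o - 14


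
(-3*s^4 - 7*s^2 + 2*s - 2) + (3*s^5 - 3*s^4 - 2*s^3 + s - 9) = 3*s^5 - 6*s^4 - 2*s^3 - 7*s^2 + 3*s - 11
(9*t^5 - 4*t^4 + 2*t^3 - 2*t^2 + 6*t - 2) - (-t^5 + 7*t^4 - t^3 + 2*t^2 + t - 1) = 10*t^5 - 11*t^4 + 3*t^3 - 4*t^2 + 5*t - 1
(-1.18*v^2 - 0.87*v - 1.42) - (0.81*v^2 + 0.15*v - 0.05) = -1.99*v^2 - 1.02*v - 1.37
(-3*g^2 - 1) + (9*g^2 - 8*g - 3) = 6*g^2 - 8*g - 4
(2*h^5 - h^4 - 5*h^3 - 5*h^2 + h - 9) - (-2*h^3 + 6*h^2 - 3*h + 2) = 2*h^5 - h^4 - 3*h^3 - 11*h^2 + 4*h - 11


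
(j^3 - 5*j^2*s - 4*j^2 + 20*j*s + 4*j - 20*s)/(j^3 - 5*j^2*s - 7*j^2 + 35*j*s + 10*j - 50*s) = (j - 2)/(j - 5)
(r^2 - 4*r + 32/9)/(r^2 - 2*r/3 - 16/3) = (r - 4/3)/(r + 2)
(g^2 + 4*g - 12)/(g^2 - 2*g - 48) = (g - 2)/(g - 8)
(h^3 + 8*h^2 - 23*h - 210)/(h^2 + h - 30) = h + 7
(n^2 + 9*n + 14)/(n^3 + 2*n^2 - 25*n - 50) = (n + 7)/(n^2 - 25)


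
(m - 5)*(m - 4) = m^2 - 9*m + 20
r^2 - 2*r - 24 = (r - 6)*(r + 4)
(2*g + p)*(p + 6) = 2*g*p + 12*g + p^2 + 6*p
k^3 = k^3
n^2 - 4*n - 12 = (n - 6)*(n + 2)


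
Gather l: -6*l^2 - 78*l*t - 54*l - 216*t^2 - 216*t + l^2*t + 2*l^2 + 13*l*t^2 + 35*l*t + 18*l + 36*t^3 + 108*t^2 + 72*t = l^2*(t - 4) + l*(13*t^2 - 43*t - 36) + 36*t^3 - 108*t^2 - 144*t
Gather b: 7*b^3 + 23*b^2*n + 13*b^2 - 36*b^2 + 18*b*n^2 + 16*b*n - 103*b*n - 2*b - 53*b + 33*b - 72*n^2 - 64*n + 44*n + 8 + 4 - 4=7*b^3 + b^2*(23*n - 23) + b*(18*n^2 - 87*n - 22) - 72*n^2 - 20*n + 8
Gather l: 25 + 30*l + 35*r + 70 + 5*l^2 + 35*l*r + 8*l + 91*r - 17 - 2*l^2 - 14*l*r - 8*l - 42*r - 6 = 3*l^2 + l*(21*r + 30) + 84*r + 72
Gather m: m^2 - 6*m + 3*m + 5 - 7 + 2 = m^2 - 3*m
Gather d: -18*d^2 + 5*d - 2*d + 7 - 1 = -18*d^2 + 3*d + 6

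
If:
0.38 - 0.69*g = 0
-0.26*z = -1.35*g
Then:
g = 0.55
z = 2.86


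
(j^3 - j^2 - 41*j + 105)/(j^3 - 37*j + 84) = (j - 5)/(j - 4)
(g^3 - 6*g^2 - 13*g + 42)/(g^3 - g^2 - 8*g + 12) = (g - 7)/(g - 2)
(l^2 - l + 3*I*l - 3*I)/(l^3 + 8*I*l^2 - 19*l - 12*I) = (l - 1)/(l^2 + 5*I*l - 4)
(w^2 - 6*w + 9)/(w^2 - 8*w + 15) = (w - 3)/(w - 5)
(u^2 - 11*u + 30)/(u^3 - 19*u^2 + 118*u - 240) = 1/(u - 8)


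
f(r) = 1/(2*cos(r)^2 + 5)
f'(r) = 4*sin(r)*cos(r)/(2*cos(r)^2 + 5)^2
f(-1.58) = 0.20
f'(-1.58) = 0.00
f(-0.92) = 0.17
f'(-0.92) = -0.06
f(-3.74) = 0.16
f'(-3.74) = -0.05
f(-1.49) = 0.20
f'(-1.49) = -0.01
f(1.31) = 0.19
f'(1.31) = 0.04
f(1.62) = 0.20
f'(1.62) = -0.01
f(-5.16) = 0.19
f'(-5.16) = 0.05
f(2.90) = 0.15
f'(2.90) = -0.02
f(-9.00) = 0.15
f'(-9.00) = 0.03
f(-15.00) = 0.16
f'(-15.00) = 0.05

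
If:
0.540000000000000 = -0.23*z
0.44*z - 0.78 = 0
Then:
No Solution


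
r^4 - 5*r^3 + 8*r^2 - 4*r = r*(r - 2)^2*(r - 1)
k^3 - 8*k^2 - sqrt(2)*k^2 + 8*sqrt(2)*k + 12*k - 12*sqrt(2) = (k - 6)*(k - 2)*(k - sqrt(2))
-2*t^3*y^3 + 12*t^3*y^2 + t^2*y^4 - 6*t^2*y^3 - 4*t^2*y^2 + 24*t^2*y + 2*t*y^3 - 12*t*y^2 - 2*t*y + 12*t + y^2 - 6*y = (-2*t + y)*(y - 6)*(t*y + 1)^2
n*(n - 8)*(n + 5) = n^3 - 3*n^2 - 40*n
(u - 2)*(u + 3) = u^2 + u - 6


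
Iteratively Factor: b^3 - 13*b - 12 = (b + 1)*(b^2 - b - 12) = (b + 1)*(b + 3)*(b - 4)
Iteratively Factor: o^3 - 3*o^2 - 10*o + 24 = (o - 2)*(o^2 - o - 12) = (o - 2)*(o + 3)*(o - 4)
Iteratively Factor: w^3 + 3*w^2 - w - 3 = (w + 1)*(w^2 + 2*w - 3) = (w - 1)*(w + 1)*(w + 3)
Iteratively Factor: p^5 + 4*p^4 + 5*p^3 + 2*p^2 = (p + 1)*(p^4 + 3*p^3 + 2*p^2) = p*(p + 1)*(p^3 + 3*p^2 + 2*p) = p*(p + 1)*(p + 2)*(p^2 + p) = p*(p + 1)^2*(p + 2)*(p)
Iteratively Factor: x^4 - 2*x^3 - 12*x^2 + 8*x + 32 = (x + 2)*(x^3 - 4*x^2 - 4*x + 16) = (x + 2)^2*(x^2 - 6*x + 8) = (x - 2)*(x + 2)^2*(x - 4)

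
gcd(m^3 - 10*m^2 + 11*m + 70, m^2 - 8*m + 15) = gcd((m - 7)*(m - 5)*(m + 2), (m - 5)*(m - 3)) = m - 5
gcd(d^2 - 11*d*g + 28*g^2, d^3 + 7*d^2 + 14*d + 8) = 1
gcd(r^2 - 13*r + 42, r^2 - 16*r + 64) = 1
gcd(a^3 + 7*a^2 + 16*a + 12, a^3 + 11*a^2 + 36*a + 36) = a^2 + 5*a + 6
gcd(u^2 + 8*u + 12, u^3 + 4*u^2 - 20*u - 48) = u^2 + 8*u + 12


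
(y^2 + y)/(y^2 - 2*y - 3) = y/(y - 3)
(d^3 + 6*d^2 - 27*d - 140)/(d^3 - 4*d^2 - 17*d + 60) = (d + 7)/(d - 3)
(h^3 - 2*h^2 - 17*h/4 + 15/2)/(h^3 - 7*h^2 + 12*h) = (4*h^3 - 8*h^2 - 17*h + 30)/(4*h*(h^2 - 7*h + 12))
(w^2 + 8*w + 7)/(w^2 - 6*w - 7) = (w + 7)/(w - 7)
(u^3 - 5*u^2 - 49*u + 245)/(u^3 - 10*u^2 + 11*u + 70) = (u + 7)/(u + 2)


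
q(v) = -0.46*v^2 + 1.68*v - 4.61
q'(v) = 1.68 - 0.92*v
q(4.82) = -7.20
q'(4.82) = -2.75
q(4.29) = -5.87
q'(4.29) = -2.27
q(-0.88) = -6.44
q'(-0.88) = 2.49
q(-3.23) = -14.84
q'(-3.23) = 4.65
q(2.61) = -3.36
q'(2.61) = -0.72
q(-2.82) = -13.01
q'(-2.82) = 4.27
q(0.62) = -3.75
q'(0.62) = 1.11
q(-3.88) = -18.05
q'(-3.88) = 5.25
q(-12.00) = -91.01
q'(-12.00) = 12.72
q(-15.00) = -133.31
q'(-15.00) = 15.48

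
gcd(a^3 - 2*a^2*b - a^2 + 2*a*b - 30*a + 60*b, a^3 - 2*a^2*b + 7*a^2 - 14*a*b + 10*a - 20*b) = a^2 - 2*a*b + 5*a - 10*b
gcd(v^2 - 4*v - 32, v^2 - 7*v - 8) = v - 8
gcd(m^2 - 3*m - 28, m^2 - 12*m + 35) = m - 7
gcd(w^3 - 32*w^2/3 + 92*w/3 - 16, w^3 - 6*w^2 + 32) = w - 4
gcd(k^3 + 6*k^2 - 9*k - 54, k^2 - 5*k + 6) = k - 3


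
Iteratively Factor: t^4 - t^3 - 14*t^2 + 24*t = (t)*(t^3 - t^2 - 14*t + 24) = t*(t + 4)*(t^2 - 5*t + 6) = t*(t - 2)*(t + 4)*(t - 3)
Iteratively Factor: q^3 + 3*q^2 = (q)*(q^2 + 3*q) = q^2*(q + 3)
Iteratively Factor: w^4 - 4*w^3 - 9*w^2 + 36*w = (w - 4)*(w^3 - 9*w) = (w - 4)*(w + 3)*(w^2 - 3*w) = w*(w - 4)*(w + 3)*(w - 3)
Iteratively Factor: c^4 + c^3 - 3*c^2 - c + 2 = (c + 1)*(c^3 - 3*c + 2) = (c + 1)*(c + 2)*(c^2 - 2*c + 1) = (c - 1)*(c + 1)*(c + 2)*(c - 1)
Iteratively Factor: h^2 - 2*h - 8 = (h - 4)*(h + 2)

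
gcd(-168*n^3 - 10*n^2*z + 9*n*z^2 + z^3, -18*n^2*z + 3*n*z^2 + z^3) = 6*n + z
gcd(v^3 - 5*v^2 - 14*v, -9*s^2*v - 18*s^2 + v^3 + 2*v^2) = v + 2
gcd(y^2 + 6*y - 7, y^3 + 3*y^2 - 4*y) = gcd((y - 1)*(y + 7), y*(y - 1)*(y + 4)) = y - 1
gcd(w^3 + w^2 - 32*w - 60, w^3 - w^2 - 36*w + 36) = w - 6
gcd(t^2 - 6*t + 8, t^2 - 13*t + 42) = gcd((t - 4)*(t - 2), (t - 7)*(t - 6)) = 1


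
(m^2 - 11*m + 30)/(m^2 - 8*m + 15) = (m - 6)/(m - 3)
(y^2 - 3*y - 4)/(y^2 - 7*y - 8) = (y - 4)/(y - 8)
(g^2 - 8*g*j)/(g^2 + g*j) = (g - 8*j)/(g + j)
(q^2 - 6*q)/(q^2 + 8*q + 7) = q*(q - 6)/(q^2 + 8*q + 7)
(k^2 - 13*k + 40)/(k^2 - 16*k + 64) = (k - 5)/(k - 8)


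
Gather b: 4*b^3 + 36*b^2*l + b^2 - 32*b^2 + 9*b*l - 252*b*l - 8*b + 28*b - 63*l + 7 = 4*b^3 + b^2*(36*l - 31) + b*(20 - 243*l) - 63*l + 7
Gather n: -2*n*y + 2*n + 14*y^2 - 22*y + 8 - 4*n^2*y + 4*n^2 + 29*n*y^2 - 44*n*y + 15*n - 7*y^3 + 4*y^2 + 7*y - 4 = n^2*(4 - 4*y) + n*(29*y^2 - 46*y + 17) - 7*y^3 + 18*y^2 - 15*y + 4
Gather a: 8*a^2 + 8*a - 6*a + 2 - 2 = 8*a^2 + 2*a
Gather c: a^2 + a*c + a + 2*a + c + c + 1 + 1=a^2 + 3*a + c*(a + 2) + 2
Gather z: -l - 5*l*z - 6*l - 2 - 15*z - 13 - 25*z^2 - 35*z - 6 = -7*l - 25*z^2 + z*(-5*l - 50) - 21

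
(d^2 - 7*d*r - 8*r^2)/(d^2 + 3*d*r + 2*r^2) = (d - 8*r)/(d + 2*r)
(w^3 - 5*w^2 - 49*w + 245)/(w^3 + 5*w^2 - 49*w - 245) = (w - 5)/(w + 5)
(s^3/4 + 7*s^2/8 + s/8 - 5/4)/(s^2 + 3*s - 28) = (2*s^3 + 7*s^2 + s - 10)/(8*(s^2 + 3*s - 28))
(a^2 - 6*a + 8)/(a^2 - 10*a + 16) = (a - 4)/(a - 8)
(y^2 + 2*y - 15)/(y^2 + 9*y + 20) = (y - 3)/(y + 4)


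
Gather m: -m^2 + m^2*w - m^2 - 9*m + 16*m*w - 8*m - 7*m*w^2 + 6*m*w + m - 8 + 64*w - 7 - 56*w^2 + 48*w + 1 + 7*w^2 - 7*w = m^2*(w - 2) + m*(-7*w^2 + 22*w - 16) - 49*w^2 + 105*w - 14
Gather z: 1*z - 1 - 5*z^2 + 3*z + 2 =-5*z^2 + 4*z + 1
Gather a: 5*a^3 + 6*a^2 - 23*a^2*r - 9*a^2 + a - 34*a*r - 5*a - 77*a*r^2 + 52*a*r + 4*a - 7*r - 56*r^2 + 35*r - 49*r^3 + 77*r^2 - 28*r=5*a^3 + a^2*(-23*r - 3) + a*(-77*r^2 + 18*r) - 49*r^3 + 21*r^2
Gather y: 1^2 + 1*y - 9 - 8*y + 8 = -7*y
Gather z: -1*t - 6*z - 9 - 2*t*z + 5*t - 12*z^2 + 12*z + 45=4*t - 12*z^2 + z*(6 - 2*t) + 36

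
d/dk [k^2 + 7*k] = 2*k + 7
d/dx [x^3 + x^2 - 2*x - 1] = 3*x^2 + 2*x - 2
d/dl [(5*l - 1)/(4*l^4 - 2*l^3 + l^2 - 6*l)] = (-60*l^4 + 36*l^3 - 11*l^2 + 2*l - 6)/(l^2*(16*l^6 - 16*l^5 + 12*l^4 - 52*l^3 + 25*l^2 - 12*l + 36))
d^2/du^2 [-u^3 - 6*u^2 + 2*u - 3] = -6*u - 12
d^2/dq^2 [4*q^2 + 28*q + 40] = 8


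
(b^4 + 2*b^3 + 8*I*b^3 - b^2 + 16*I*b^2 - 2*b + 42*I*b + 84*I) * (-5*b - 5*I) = -5*b^5 - 10*b^4 - 45*I*b^4 + 45*b^3 - 90*I*b^3 + 90*b^2 - 205*I*b^2 + 210*b - 410*I*b + 420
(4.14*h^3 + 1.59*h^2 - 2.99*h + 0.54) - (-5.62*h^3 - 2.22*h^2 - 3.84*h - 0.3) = 9.76*h^3 + 3.81*h^2 + 0.85*h + 0.84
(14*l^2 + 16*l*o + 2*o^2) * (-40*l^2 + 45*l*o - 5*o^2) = -560*l^4 - 10*l^3*o + 570*l^2*o^2 + 10*l*o^3 - 10*o^4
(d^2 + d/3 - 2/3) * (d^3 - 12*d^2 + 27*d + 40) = d^5 - 35*d^4/3 + 67*d^3/3 + 57*d^2 - 14*d/3 - 80/3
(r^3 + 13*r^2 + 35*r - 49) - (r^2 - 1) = r^3 + 12*r^2 + 35*r - 48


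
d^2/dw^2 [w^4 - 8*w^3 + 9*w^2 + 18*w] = 12*w^2 - 48*w + 18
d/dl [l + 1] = 1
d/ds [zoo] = 0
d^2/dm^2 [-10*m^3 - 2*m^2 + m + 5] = -60*m - 4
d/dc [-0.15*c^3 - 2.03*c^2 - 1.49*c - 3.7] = -0.45*c^2 - 4.06*c - 1.49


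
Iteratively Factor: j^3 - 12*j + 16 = (j - 2)*(j^2 + 2*j - 8) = (j - 2)^2*(j + 4)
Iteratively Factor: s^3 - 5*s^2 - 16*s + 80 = (s - 4)*(s^2 - s - 20) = (s - 5)*(s - 4)*(s + 4)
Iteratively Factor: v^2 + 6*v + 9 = (v + 3)*(v + 3)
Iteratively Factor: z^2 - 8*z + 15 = (z - 5)*(z - 3)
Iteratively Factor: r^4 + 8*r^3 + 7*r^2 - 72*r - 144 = (r + 3)*(r^3 + 5*r^2 - 8*r - 48) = (r + 3)*(r + 4)*(r^2 + r - 12) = (r + 3)*(r + 4)^2*(r - 3)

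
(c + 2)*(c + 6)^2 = c^3 + 14*c^2 + 60*c + 72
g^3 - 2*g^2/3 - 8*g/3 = g*(g - 2)*(g + 4/3)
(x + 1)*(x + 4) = x^2 + 5*x + 4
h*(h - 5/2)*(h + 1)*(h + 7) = h^4 + 11*h^3/2 - 13*h^2 - 35*h/2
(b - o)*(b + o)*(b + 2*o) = b^3 + 2*b^2*o - b*o^2 - 2*o^3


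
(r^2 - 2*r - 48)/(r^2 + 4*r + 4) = (r^2 - 2*r - 48)/(r^2 + 4*r + 4)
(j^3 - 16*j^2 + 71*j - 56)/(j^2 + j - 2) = (j^2 - 15*j + 56)/(j + 2)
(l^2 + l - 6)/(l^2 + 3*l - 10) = (l + 3)/(l + 5)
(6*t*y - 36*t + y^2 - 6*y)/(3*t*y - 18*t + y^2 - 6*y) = (6*t + y)/(3*t + y)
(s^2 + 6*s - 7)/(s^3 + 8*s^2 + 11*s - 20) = (s + 7)/(s^2 + 9*s + 20)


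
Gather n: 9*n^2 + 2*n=9*n^2 + 2*n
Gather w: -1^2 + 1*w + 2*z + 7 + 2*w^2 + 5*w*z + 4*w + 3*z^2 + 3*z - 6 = 2*w^2 + w*(5*z + 5) + 3*z^2 + 5*z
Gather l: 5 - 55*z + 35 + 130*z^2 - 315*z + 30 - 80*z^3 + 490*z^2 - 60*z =-80*z^3 + 620*z^2 - 430*z + 70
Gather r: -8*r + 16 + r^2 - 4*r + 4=r^2 - 12*r + 20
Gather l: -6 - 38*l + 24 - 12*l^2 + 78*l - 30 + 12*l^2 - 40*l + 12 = 0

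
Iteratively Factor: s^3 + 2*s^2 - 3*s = (s + 3)*(s^2 - s) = (s - 1)*(s + 3)*(s)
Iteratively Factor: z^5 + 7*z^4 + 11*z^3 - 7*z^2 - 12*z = (z + 4)*(z^4 + 3*z^3 - z^2 - 3*z) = z*(z + 4)*(z^3 + 3*z^2 - z - 3) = z*(z + 3)*(z + 4)*(z^2 - 1) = z*(z - 1)*(z + 3)*(z + 4)*(z + 1)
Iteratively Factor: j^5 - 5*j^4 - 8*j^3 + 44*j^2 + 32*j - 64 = (j + 2)*(j^4 - 7*j^3 + 6*j^2 + 32*j - 32) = (j - 1)*(j + 2)*(j^3 - 6*j^2 + 32) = (j - 4)*(j - 1)*(j + 2)*(j^2 - 2*j - 8) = (j - 4)^2*(j - 1)*(j + 2)*(j + 2)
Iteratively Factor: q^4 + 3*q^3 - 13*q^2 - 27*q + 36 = (q + 3)*(q^3 - 13*q + 12) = (q - 3)*(q + 3)*(q^2 + 3*q - 4) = (q - 3)*(q + 3)*(q + 4)*(q - 1)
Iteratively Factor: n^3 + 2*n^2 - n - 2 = (n - 1)*(n^2 + 3*n + 2) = (n - 1)*(n + 2)*(n + 1)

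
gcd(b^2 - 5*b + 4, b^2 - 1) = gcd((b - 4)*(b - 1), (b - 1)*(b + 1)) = b - 1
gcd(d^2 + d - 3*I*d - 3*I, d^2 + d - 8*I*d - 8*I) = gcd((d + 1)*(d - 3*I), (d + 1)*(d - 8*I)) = d + 1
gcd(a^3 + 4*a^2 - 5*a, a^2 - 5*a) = a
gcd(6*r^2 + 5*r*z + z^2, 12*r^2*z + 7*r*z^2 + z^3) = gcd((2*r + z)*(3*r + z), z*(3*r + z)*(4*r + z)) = 3*r + z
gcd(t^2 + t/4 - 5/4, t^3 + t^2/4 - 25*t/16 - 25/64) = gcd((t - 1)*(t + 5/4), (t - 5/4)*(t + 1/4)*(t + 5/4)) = t + 5/4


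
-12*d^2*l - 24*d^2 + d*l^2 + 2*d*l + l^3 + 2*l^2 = (-3*d + l)*(4*d + l)*(l + 2)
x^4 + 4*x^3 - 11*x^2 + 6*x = x*(x - 1)^2*(x + 6)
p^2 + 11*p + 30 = (p + 5)*(p + 6)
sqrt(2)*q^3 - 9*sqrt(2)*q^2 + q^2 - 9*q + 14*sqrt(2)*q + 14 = (q - 7)*(q - 2)*(sqrt(2)*q + 1)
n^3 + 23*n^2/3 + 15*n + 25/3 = (n + 1)*(n + 5/3)*(n + 5)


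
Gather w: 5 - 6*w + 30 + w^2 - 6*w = w^2 - 12*w + 35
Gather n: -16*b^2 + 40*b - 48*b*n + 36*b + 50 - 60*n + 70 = -16*b^2 + 76*b + n*(-48*b - 60) + 120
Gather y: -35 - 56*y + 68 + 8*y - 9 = 24 - 48*y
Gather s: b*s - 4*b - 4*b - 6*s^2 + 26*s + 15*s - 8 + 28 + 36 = -8*b - 6*s^2 + s*(b + 41) + 56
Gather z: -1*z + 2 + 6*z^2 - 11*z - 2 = 6*z^2 - 12*z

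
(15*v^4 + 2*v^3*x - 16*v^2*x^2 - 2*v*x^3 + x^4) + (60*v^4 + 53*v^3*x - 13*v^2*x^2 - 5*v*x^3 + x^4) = 75*v^4 + 55*v^3*x - 29*v^2*x^2 - 7*v*x^3 + 2*x^4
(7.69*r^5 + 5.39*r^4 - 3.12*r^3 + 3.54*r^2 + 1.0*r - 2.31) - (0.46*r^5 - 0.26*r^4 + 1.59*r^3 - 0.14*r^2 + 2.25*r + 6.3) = 7.23*r^5 + 5.65*r^4 - 4.71*r^3 + 3.68*r^2 - 1.25*r - 8.61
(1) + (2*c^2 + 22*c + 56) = 2*c^2 + 22*c + 57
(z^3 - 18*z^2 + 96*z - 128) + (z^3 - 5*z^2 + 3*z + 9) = 2*z^3 - 23*z^2 + 99*z - 119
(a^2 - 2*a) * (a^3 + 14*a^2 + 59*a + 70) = a^5 + 12*a^4 + 31*a^3 - 48*a^2 - 140*a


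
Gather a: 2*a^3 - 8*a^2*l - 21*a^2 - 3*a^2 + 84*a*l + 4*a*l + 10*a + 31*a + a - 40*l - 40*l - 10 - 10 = 2*a^3 + a^2*(-8*l - 24) + a*(88*l + 42) - 80*l - 20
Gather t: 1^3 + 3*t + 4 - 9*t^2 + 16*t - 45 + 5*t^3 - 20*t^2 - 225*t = 5*t^3 - 29*t^2 - 206*t - 40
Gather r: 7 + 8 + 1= 16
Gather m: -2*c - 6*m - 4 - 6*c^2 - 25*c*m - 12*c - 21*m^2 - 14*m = -6*c^2 - 14*c - 21*m^2 + m*(-25*c - 20) - 4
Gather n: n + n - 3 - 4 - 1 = 2*n - 8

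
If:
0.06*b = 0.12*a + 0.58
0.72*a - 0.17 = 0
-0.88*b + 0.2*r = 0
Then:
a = 0.24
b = 10.14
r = 44.61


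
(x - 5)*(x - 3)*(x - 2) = x^3 - 10*x^2 + 31*x - 30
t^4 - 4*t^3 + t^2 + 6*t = t*(t - 3)*(t - 2)*(t + 1)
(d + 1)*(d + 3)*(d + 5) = d^3 + 9*d^2 + 23*d + 15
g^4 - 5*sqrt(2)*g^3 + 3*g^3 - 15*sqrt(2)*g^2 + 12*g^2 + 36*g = g*(g + 3)*(g - 3*sqrt(2))*(g - 2*sqrt(2))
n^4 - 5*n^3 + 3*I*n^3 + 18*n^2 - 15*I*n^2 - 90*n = n*(n - 5)*(n - 3*I)*(n + 6*I)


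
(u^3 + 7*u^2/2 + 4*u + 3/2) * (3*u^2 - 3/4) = 3*u^5 + 21*u^4/2 + 45*u^3/4 + 15*u^2/8 - 3*u - 9/8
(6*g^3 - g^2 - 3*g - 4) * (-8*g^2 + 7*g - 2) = -48*g^5 + 50*g^4 + 5*g^3 + 13*g^2 - 22*g + 8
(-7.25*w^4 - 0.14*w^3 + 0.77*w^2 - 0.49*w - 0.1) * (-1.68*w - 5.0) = 12.18*w^5 + 36.4852*w^4 - 0.5936*w^3 - 3.0268*w^2 + 2.618*w + 0.5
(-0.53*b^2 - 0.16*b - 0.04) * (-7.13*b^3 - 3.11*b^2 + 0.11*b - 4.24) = 3.7789*b^5 + 2.7891*b^4 + 0.7245*b^3 + 2.354*b^2 + 0.674*b + 0.1696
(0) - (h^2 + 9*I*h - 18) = -h^2 - 9*I*h + 18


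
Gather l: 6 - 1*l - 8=-l - 2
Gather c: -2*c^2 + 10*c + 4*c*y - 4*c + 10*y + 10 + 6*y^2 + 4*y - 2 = -2*c^2 + c*(4*y + 6) + 6*y^2 + 14*y + 8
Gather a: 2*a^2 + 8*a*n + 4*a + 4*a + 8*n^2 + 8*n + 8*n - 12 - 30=2*a^2 + a*(8*n + 8) + 8*n^2 + 16*n - 42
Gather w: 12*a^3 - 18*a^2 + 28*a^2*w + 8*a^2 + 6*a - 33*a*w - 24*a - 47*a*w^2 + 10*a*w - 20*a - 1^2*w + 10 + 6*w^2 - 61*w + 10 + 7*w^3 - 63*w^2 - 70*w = 12*a^3 - 10*a^2 - 38*a + 7*w^3 + w^2*(-47*a - 57) + w*(28*a^2 - 23*a - 132) + 20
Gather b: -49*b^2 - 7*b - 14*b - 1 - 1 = -49*b^2 - 21*b - 2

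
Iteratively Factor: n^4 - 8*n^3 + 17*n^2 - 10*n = (n - 5)*(n^3 - 3*n^2 + 2*n) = n*(n - 5)*(n^2 - 3*n + 2) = n*(n - 5)*(n - 1)*(n - 2)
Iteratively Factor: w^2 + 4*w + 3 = (w + 3)*(w + 1)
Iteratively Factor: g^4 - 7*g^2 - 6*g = (g + 2)*(g^3 - 2*g^2 - 3*g) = (g - 3)*(g + 2)*(g^2 + g) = g*(g - 3)*(g + 2)*(g + 1)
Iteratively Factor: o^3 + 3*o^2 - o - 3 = (o + 3)*(o^2 - 1) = (o - 1)*(o + 3)*(o + 1)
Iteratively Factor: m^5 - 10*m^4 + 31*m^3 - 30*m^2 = (m - 5)*(m^4 - 5*m^3 + 6*m^2) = (m - 5)*(m - 2)*(m^3 - 3*m^2) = m*(m - 5)*(m - 2)*(m^2 - 3*m) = m^2*(m - 5)*(m - 2)*(m - 3)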